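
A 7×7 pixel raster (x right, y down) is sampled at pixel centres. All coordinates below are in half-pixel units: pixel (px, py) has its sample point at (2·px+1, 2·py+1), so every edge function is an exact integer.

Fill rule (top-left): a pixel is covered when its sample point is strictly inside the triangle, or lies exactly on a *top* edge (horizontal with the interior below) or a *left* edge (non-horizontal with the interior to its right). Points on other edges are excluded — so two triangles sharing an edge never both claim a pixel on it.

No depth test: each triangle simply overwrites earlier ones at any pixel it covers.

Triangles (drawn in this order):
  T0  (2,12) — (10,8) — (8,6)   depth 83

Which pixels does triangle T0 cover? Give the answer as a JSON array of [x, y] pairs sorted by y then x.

T0:
  2·area = 24  (B↔C swapped to make it positive)
  edge (2, 12)→(8, 6): d=(6,-6) top-left  bias=+0
  edge (8, 6)→(10, 8): d=(2,2) right/bottom  bias=-1
  edge (10, 8)→(2, 12): d=(-8,4) right/bottom  bias=-1
    (1,0)@(3, 1): e=[-60,0,84] → ·  [on edge]
    (6,0)@(13, 1): e=[0,-20,44] → ·  [on edge]
    (2,1)@(5, 3): e=[-36,0,60] → ·  [on edge]
    (5,1)@(11, 3): e=[0,-12,36] → ·  [on edge]
    (3,2)@(7, 5): e=[-12,0,36] → ·  [on edge]
    (4,2)@(9, 5): e=[0,-4,28] → ·  [on edge]
    (3,3)@(7, 7): e=[0,4,20] → █  [on edge]
    (4,3)@(9, 7): e=[12,0,12] → ·  [on edge]
    (2,4)@(5, 9): e=[0,12,12] → █  [on edge]
    (4,4)@(9, 9): e=[24,4,-4] → ·
    (5,4)@(11, 9): e=[36,0,-12] → ·  [on edge]
    (1,5)@(3, 11): e=[0,20,4] → █  [on edge]
    (6,5)@(13, 11): e=[60,0,-36] → ·  [on edge]
    (0,6)@(1, 13): e=[0,28,-4] → ·  [on edge]
  covered (4 px):
    · · · · · · ·
    · · · · · · ·
    · · · · · · ·
    · · · █ · · ·
    · · █ █ · · ·
    · █ · · · · ·
    · · · · · · ·

Result: [[3,3],[2,4],[3,4],[1,5]]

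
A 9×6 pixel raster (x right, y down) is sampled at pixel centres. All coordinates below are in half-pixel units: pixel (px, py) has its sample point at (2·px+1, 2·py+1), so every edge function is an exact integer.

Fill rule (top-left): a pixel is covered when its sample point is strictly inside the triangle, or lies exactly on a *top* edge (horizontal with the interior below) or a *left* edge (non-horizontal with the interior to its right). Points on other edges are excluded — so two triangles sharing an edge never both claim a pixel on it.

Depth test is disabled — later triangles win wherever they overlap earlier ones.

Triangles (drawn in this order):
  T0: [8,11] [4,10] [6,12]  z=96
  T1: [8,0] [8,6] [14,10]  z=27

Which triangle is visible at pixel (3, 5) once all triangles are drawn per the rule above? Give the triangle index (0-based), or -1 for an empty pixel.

T0:
  2·area = 6  (B↔C swapped to make it positive)
  edge (8, 11)→(6, 12): d=(-2,1) right/bottom  bias=-1
  edge (6, 12)→(4, 10): d=(-2,-2) top-left  bias=+0
  edge (4, 10)→(8, 11): d=(4,1) right/bottom  bias=-1
    (0,3)@(1, 7): e=[15,0,-9] → ·  [on edge]
    (1,4)@(3, 9): e=[9,0,-3] → ·  [on edge]
    (2,5)@(5, 11): e=[3,0,3] → █  [on edge]
    (3,5)@(7, 11): e=[1,4,1] → █
    (4,5)@(9, 11): e=[-1,8,-1] → ·
  covered (2 px):
    · · · · · · · · ·
    · · · · · · · · ·
    · · · · · · · · ·
    · · · · · · · · ·
    · · · · · · · · ·
    · · █ █ · · · · ·
T1:
  2·area = 36  (B↔C swapped to make it positive)
  edge (8, 0)→(14, 10): d=(6,10) right/bottom  bias=-1
  edge (14, 10)→(8, 6): d=(-6,-4) top-left  bias=+0
  edge (8, 6)→(8, 0): d=(0,-6) top-left  bias=+0
    (4,1)@(9, 3): e=[8,22,6] → █
    (5,1)@(11, 3): e=[-12,30,18] → ·
    (4,2)@(9, 5): e=[20,10,6] → █
    (5,2)@(11, 5): e=[0,18,18] → ·  [on edge]
    (4,3)@(9, 7): e=[32,-2,6] → ·
    (5,3)@(11, 7): e=[12,6,18] → █
    (6,3)@(13, 7): e=[-8,14,30] → ·
    (5,4)@(11, 9): e=[24,-6,18] → ·
    (6,4)@(13, 9): e=[4,2,30] → █
    (7,4)@(15, 9): e=[-16,10,42] → ·
    (6,5)@(13, 11): e=[16,-10,30] → ·
  covered (4 px):
    · · · · · · · · ·
    · · · · █ · · · ·
    · · · · █ · · · ·
    · · · · · █ · · ·
    · · · · · · █ · ·
    · · · · · · · · ·

Z-buffer (winner per pixel, '.' = empty):
  . . . . . . . . .
  . . . . 1 . . . .
  . . . . 1 . . . .
  . . . . . 1 . . .
  . . . . . . 1 . .
  . . 0 0 . . . . .

Final: 0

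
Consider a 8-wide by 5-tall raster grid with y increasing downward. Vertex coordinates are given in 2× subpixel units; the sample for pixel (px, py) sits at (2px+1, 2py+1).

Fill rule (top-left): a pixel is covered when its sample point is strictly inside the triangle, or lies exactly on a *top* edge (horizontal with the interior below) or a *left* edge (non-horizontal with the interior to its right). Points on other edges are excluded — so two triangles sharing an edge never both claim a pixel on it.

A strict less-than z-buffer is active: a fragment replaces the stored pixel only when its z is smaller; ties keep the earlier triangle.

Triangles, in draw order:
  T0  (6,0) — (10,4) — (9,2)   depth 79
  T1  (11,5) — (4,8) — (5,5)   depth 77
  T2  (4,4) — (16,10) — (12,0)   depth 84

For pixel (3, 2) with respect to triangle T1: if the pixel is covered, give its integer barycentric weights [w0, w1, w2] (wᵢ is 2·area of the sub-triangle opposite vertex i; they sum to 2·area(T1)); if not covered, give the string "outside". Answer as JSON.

T0:
  2·area = 4  (B↔C swapped to make it positive)
  edge (6, 0)→(9, 2): d=(3,2) right/bottom  bias=-1
  edge (9, 2)→(10, 4): d=(1,2) right/bottom  bias=-1
  edge (10, 4)→(6, 0): d=(-4,-4) top-left  bias=+0
    (3,0)@(7, 1): e=[1,3,0] → X  [on edge]
    (4,0)@(9, 1): e=[-3,-1,8] → .
    (3,1)@(7, 3): e=[7,5,-8] → .
    (4,1)@(9, 3): e=[3,1,0] → X  [on edge]
    (5,1)@(11, 3): e=[-1,-3,8] → .
    (4,2)@(9, 5): e=[9,3,-8] → .
    (5,2)@(11, 5): e=[5,-1,0] → .  [on edge]
    (6,3)@(13, 7): e=[7,-3,0] → .  [on edge]
    (7,4)@(15, 9): e=[9,-5,0] → .  [on edge]
  covered (2 px):
    . . . X . . . .
    . . . . X . . .
    . . . . . . . .
    . . . . . . . .
    . . . . . . . .
T1:
  2·area = 18
  edge (11, 5)→(4, 8): d=(-7,3) right/bottom  bias=-1
  edge (4, 8)→(5, 5): d=(1,-3) top-left  bias=+0
  edge (5, 5)→(11, 5): d=(6,0) top-left  bias=+0
    (0,2)@(1, 5): e=[30,-12,0] → .  [on edge]
    (1,2)@(3, 5): e=[24,-6,0] → .  [on edge]
    (2,2)@(5, 5): e=[18,0,0] → X  [on edge]
    (3,2)@(7, 5): e=[12,6,0] → X  [on edge]
    (4,2)@(9, 5): e=[6,12,0] → X  [on edge]
    (5,2)@(11, 5): e=[0,18,0] → .  [on edge]
    (6,2)@(13, 5): e=[-6,24,0] → .  [on edge]
    (7,2)@(15, 5): e=[-12,30,0] → .  [on edge]
    (2,3)@(5, 7): e=[4,2,12] → X
    (3,3)@(7, 7): e=[-2,8,12] → .
    (4,3)@(9, 7): e=[-8,14,12] → .
    (2,4)@(5, 9): e=[-10,4,24] → .
  covered (4 px):
    . . . . . . . .
    . . . . . . . .
    . . X X X . . .
    . . X . . . . .
    . . . . . . . .
T2:
  2·area = 96  (B↔C swapped to make it positive)
  edge (4, 4)→(12, 0): d=(8,-4) top-left  bias=+0
  edge (12, 0)→(16, 10): d=(4,10) right/bottom  bias=-1
  edge (16, 10)→(4, 4): d=(-12,-6) top-left  bias=+0
    (5,0)@(11, 1): e=[4,14,78] → X
    (6,0)@(13, 1): e=[12,-6,90] → .
    (3,1)@(7, 3): e=[4,62,30] → X
    (4,1)@(9, 3): e=[12,42,42] → X
    (6,1)@(13, 3): e=[28,2,66] → X
    (7,1)@(15, 3): e=[36,-18,78] → .
    (3,2)@(7, 5): e=[20,70,6] → X
    (7,2)@(15, 5): e=[52,-10,54] → .
    (3,3)@(7, 7): e=[36,78,-18] → .
    (4,3)@(9, 7): e=[44,58,-6] → .
    (5,3)@(11, 7): e=[52,38,6] → X
    (7,3)@(15, 7): e=[68,-2,30] → .
  covered (12 px):
    . . . . . X . .
    . . . X X X X .
    . . . X X X X .
    . . . . . X X .
    . . . . . . . X

Final: [6,0,12]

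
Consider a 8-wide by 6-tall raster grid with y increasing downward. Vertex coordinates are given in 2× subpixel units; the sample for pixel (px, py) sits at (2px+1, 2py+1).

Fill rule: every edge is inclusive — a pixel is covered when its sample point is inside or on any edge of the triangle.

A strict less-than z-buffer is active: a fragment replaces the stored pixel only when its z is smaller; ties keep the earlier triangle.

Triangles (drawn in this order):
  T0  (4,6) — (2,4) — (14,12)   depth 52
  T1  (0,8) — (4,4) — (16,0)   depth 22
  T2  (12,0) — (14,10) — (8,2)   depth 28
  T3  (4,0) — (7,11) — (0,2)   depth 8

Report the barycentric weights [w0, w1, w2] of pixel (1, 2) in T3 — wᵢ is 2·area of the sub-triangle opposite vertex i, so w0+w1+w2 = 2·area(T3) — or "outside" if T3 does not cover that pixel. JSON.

T0:
  2·area = 8
  edge (4, 6)→(2, 4): d=(-2,-2) inclusive
  edge (2, 4)→(14, 12): d=(12,8) inclusive
  edge (14, 12)→(4, 6): d=(-10,-6) inclusive
    (0,1)@(1, 3): e=[0,-4,12] → ·  [on edge]
    (1,2)@(3, 5): e=[0,4,4] → █  [on edge]
    (2,2)@(5, 5): e=[4,-12,16] → ·
    (1,3)@(3, 7): e=[-4,28,-16] → ·
    (2,3)@(5, 7): e=[0,12,-4] → ·  [on edge]
    (3,4)@(7, 9): e=[0,20,-12] → ·  [on edge]
    (4,4)@(9, 9): e=[4,4,0] → █  [on edge]
    (5,4)@(11, 9): e=[8,-12,12] → ·
    (4,5)@(9, 11): e=[0,28,-20] → ·  [on edge]
  covered (2 px):
    · · · · · · · ·
    · · · · · · · ·
    · █ · · · · · ·
    · · · · · · · ·
    · · · · █ · · ·
    · · · · · · · ·
T1:
  2·area = 32
  edge (0, 8)→(4, 4): d=(4,-4) inclusive
  edge (4, 4)→(16, 0): d=(12,-4) inclusive
  edge (16, 0)→(0, 8): d=(-16,8) inclusive
    (3,0)@(7, 1): e=[0,-24,56] → ·  [on edge]
    (6,0)@(13, 1): e=[24,0,8] → █  [on edge]
    (7,0)@(15, 1): e=[32,8,-8] → ·
    (2,1)@(5, 3): e=[0,-8,40] → ·  [on edge]
    (3,1)@(7, 3): e=[8,0,24] → █  [on edge]
    (4,1)@(9, 3): e=[16,8,8] → █
    (5,1)@(11, 3): e=[24,16,-8] → ·
    (6,1)@(13, 3): e=[32,24,-24] → ·
    (0,2)@(1, 5): e=[-8,0,40] → ·  [on edge]
    (1,2)@(3, 5): e=[0,8,24] → █  [on edge]
    (2,2)@(5, 5): e=[8,16,8] → █
    (3,2)@(7, 5): e=[16,24,-8] → ·
    (0,3)@(1, 7): e=[0,24,8] → █  [on edge]
  covered (6 px):
    · · · · · · █ ·
    · · · █ █ · · ·
    · █ █ · · · · ·
    █ · · · · · · ·
    · · · · · · · ·
    · · · · · · · ·
T2:
  2·area = 44
  edge (12, 0)→(14, 10): d=(2,10) inclusive
  edge (14, 10)→(8, 2): d=(-6,-8) inclusive
  edge (8, 2)→(12, 0): d=(4,-2) inclusive
    (5,0)@(11, 1): e=[12,30,2] → █
    (6,0)@(13, 1): e=[-8,46,6] → ·
    (4,1)@(9, 3): e=[36,2,6] → █
    (6,1)@(13, 3): e=[-4,34,14] → ·
    (4,2)@(9, 5): e=[40,-10,14] → ·
    (5,2)@(11, 5): e=[20,6,18] → █
    (6,2)@(13, 5): e=[0,22,22] → █  [on edge]
    (7,2)@(15, 5): e=[-20,38,26] → ·
    (5,3)@(11, 7): e=[24,-6,26] → ·
    (6,3)@(13, 7): e=[4,10,30] → █
    (7,3)@(15, 7): e=[-16,26,34] → ·
    (6,4)@(13, 9): e=[8,-2,38] → ·
  covered (6 px):
    · · · · · █ · ·
    · · · · █ █ · ·
    · · · · · █ █ ·
    · · · · · · █ ·
    · · · · · · · ·
    · · · · · · · ·
T3:
  2·area = 50
  edge (4, 0)→(7, 11): d=(3,11) inclusive
  edge (7, 11)→(0, 2): d=(-7,-9) inclusive
  edge (0, 2)→(4, 0): d=(4,-2) inclusive
    (1,0)@(3, 1): e=[14,34,2] → █
    (2,0)@(5, 1): e=[-8,52,6] → ·
    (0,1)@(1, 3): e=[42,2,6] → █
    (2,1)@(5, 3): e=[-2,38,14] → ·
    (0,2)@(1, 5): e=[48,-12,14] → ·
    (1,2)@(3, 5): e=[26,6,18] → █
    (2,2)@(5, 5): e=[4,24,22] → █
    (3,2)@(7, 5): e=[-18,42,26] → ·
    (1,3)@(3, 7): e=[32,-8,26] → ·
    (2,3)@(5, 7): e=[10,10,30] → █
    (3,3)@(7, 7): e=[-12,28,34] → ·
    (2,4)@(5, 9): e=[16,-4,38] → ·
    (3,5)@(7, 11): e=[0,0,50] → █  [on edge]
  covered (7 px):
    · █ · · · · · ·
    █ █ · · · · · ·
    · █ █ · · · · ·
    · · █ · · · · ·
    · · · · · · · ·
    · · · █ · · · ·

Result: [6,18,26]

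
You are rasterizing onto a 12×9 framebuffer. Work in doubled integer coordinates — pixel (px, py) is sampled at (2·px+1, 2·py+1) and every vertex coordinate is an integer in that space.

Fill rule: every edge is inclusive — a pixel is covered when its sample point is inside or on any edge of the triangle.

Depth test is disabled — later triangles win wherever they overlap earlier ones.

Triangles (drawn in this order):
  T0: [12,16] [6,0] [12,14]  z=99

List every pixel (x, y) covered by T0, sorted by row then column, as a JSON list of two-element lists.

T0:
  2·area = 12
  edge (12, 16)→(6, 0): d=(-6,-16) inclusive
  edge (6, 0)→(12, 14): d=(6,14) inclusive
  edge (12, 14)→(12, 16): d=(0,2) inclusive
    (4,3)@(9, 7): e=[6,0,6] → #  [on edge]
    (5,3)@(11, 7): e=[38,-28,2] → ·
    (4,4)@(9, 9): e=[-6,12,6] → ·
    (5,6)@(11, 13): e=[2,8,2] → #
    (6,6)@(13, 13): e=[34,-20,-2] → ·
    (5,7)@(11, 15): e=[-10,20,2] → ·
  covered (2 px):
    · · · · · · · · · · · ·
    · · · · · · · · · · · ·
    · · · · · · · · · · · ·
    · · · · # · · · · · · ·
    · · · · · · · · · · · ·
    · · · · · · · · · · · ·
    · · · · · # · · · · · ·
    · · · · · · · · · · · ·
    · · · · · · · · · · · ·

Final: [[4,3],[5,6]]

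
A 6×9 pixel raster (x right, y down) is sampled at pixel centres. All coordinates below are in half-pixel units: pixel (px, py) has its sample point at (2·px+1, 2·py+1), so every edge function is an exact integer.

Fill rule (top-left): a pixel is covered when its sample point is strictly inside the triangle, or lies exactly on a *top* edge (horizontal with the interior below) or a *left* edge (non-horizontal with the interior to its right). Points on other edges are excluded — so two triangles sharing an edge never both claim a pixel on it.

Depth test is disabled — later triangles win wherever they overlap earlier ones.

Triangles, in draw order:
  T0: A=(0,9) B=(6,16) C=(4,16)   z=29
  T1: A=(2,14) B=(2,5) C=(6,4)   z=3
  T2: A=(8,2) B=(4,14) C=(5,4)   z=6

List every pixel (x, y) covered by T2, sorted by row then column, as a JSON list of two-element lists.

T0:
  2·area = 14
  edge (0, 9)→(6, 16): d=(6,7) right/bottom  bias=-1
  edge (6, 16)→(4, 16): d=(-2,0) right/bottom  bias=-1
  edge (4, 16)→(0, 9): d=(-4,-7) top-left  bias=+0
    (1,6)@(3, 13): e=[3,6,5] → █
    (2,6)@(5, 13): e=[-11,6,19] → ·
    (1,7)@(3, 15): e=[15,2,-3] → ·
    (2,7)@(5, 15): e=[1,2,11] → █
    (3,7)@(7, 15): e=[-13,2,25] → ·
    (2,8)@(5, 17): e=[13,-2,3] → ·
  covered (2 px):
    · · · · · ·
    · · · · · ·
    · · · · · ·
    · · · · · ·
    · · · · · ·
    · · · · · ·
    · █ · · · ·
    · · █ · · ·
    · · · · · ·
T1:
  2·area = 36
  edge (2, 14)→(2, 5): d=(0,-9) top-left  bias=+0
  edge (2, 5)→(6, 4): d=(4,-1) top-left  bias=+0
  edge (6, 4)→(2, 14): d=(-4,10) right/bottom  bias=-1
    (1,2)@(3, 5): e=[9,1,26] → █
    (2,2)@(5, 5): e=[27,3,6] → █
    (3,2)@(7, 5): e=[45,5,-14] → ·
    (1,3)@(3, 7): e=[9,9,18] → █
    (2,3)@(5, 7): e=[27,11,-2] → ·
    (1,4)@(3, 9): e=[9,17,10] → █
    (2,4)@(5, 9): e=[27,19,-10] → ·
    (1,5)@(3, 11): e=[9,25,2] → █
    (2,5)@(5, 11): e=[27,27,-18] → ·
    (1,6)@(3, 13): e=[9,33,-6] → ·
  covered (5 px):
    · · · · · ·
    · · · · · ·
    · █ █ · · ·
    · █ · · · ·
    · █ · · · ·
    · █ · · · ·
    · · · · · ·
    · · · · · ·
    · · · · · ·
T2:
  2·area = 28
  edge (8, 2)→(4, 14): d=(-4,12) right/bottom  bias=-1
  edge (4, 14)→(5, 4): d=(1,-10) top-left  bias=+0
  edge (5, 4)→(8, 2): d=(3,-2) top-left  bias=+0
    (3,1)@(7, 3): e=[8,19,1] → █
    (4,1)@(9, 3): e=[-16,39,5] → ·
    (2,2)@(5, 5): e=[24,1,3] → █
    (3,2)@(7, 5): e=[0,21,7] → ·  [on edge]
    (2,3)@(5, 7): e=[16,3,9] → █
    (3,3)@(7, 7): e=[-8,23,13] → ·
    (2,4)@(5, 9): e=[8,5,15] → █
    (3,4)@(7, 9): e=[-16,25,19] → ·
    (2,5)@(5, 11): e=[0,7,21] → ·  [on edge]
    (1,8)@(3, 17): e=[0,-7,35] → ·  [on edge]
  covered (4 px):
    · · · · · ·
    · · · █ · ·
    · · █ · · ·
    · · █ · · ·
    · · █ · · ·
    · · · · · ·
    · · · · · ·
    · · · · · ·
    · · · · · ·

Answer: [[3,1],[2,2],[2,3],[2,4]]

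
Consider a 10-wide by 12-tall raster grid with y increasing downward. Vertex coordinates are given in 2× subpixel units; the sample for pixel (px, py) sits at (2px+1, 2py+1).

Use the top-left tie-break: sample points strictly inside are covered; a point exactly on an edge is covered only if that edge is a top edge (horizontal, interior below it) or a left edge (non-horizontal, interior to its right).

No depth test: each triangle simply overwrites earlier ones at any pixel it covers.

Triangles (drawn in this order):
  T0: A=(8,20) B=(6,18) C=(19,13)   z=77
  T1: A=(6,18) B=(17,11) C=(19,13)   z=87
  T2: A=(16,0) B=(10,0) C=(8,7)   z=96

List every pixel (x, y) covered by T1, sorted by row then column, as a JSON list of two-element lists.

T0:
  2·area = 36
  edge (8, 20)→(6, 18): d=(-2,-2) top-left  bias=+0
  edge (6, 18)→(19, 13): d=(13,-5) top-left  bias=+0
  edge (19, 13)→(8, 20): d=(-11,7) right/bottom  bias=-1
    (0,6)@(1, 13): e=[0,-90,126] → .  [on edge]
    (9,6)@(19, 13): e=[36,0,0] → .  [on edge]
    (1,7)@(3, 15): e=[0,-54,90] → .  [on edge]
    (7,7)@(15, 15): e=[24,6,6] → X
    (8,7)@(17, 15): e=[28,16,-8] → .
    (2,8)@(5, 17): e=[0,-18,54] → .  [on edge]
    (4,8)@(9, 17): e=[8,2,26] → X
    (5,8)@(11, 17): e=[12,12,12] → X
    (6,8)@(13, 17): e=[16,22,-2] → .
    (7,8)@(15, 17): e=[20,32,-16] → .
    (3,9)@(7, 19): e=[0,18,18] → X  [on edge]
    (5,9)@(11, 19): e=[8,38,-10] → .
    (4,10)@(9, 21): e=[0,54,-18] → .  [on edge]
    (5,11)@(11, 23): e=[0,90,-54] → .  [on edge]
  covered (5 px):
    . . . . . . . . . .
    . . . . . . . . . .
    . . . . . . . . . .
    . . . . . . . . . .
    . . . . . . . . . .
    . . . . . . . . . .
    . . . . . . . . . .
    . . . . . . . X . .
    . . . . X X . . . .
    . . . X X . . . . .
    . . . . . . . . . .
    . . . . . . . . . .
T1:
  2·area = 36
  edge (6, 18)→(17, 11): d=(11,-7) top-left  bias=+0
  edge (17, 11)→(19, 13): d=(2,2) right/bottom  bias=-1
  edge (19, 13)→(6, 18): d=(-13,5) right/bottom  bias=-1
    (3,0)@(7, 1): e=[-180,0,216] → .  [on edge]
    (4,1)@(9, 3): e=[-144,0,180] → .  [on edge]
    (5,2)@(11, 5): e=[-108,0,144] → .  [on edge]
    (6,3)@(13, 7): e=[-72,0,108] → .  [on edge]
    (7,4)@(15, 9): e=[-36,0,72] → .  [on edge]
    (8,5)@(17, 11): e=[0,0,36] → .  [on edge]
    (7,6)@(15, 13): e=[8,8,20] → X
    (8,6)@(17, 13): e=[22,4,10] → X
    (9,6)@(19, 13): e=[36,0,0] → .  [on edge]
    (5,7)@(11, 15): e=[2,20,14] → X
    (6,7)@(13, 15): e=[16,16,4] → X
    (7,7)@(15, 15): e=[30,12,-6] → .
  covered (4 px):
    . . . . . . . . . .
    . . . . . . . . . .
    . . . . . . . . . .
    . . . . . . . . . .
    . . . . . . . . . .
    . . . . . . . . . .
    . . . . . . . X X .
    . . . . . X X . . .
    . . . . . . . . . .
    . . . . . . . . . .
    . . . . . . . . . .
    . . . . . . . . . .
T2:
  2·area = 42  (B↔C swapped to make it positive)
  edge (16, 0)→(8, 7): d=(-8,7) right/bottom  bias=-1
  edge (8, 7)→(10, 0): d=(2,-7) top-left  bias=+0
  edge (10, 0)→(16, 0): d=(6,0) top-left  bias=+0
    (5,0)@(11, 1): e=[27,9,6] → X
    (6,0)@(13, 1): e=[13,23,6] → X
    (7,0)@(15, 1): e=[-1,37,6] → .
    (5,1)@(11, 3): e=[11,13,18] → X
    (6,1)@(13, 3): e=[-3,27,18] → .
    (4,2)@(9, 5): e=[9,3,30] → X
    (5,2)@(11, 5): e=[-5,17,30] → .
    (4,3)@(9, 7): e=[-7,7,42] → .
  covered (4 px):
    . . . . . X X . . .
    . . . . . X . . . .
    . . . . X . . . . .
    . . . . . . . . . .
    . . . . . . . . . .
    . . . . . . . . . .
    . . . . . . . . . .
    . . . . . . . . . .
    . . . . . . . . . .
    . . . . . . . . . .
    . . . . . . . . . .
    . . . . . . . . . .

Result: [[7,6],[8,6],[5,7],[6,7]]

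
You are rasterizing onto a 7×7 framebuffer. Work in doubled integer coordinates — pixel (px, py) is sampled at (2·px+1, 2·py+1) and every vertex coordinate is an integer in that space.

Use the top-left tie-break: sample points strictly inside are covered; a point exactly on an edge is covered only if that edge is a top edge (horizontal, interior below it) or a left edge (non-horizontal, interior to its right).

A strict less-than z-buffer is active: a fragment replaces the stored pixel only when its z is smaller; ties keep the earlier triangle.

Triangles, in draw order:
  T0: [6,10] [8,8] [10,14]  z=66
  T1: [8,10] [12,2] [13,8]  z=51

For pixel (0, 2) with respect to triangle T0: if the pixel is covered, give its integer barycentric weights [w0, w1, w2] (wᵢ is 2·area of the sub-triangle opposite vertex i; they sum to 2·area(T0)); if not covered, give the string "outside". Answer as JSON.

T0:
  2·area = 16
  edge (6, 10)→(8, 8): d=(2,-2) top-left  bias=+0
  edge (8, 8)→(10, 14): d=(2,6) right/bottom  bias=-1
  edge (10, 14)→(6, 10): d=(-4,-4) top-left  bias=+0
    (6,1)@(13, 3): e=[0,-40,56] → ·  [on edge]
    (0,2)@(1, 5): e=[-20,36,0] → ·  [on edge]
    (3,2)@(7, 5): e=[-8,0,24] → ·  [on edge]
    (5,2)@(11, 5): e=[0,-24,40] → ·  [on edge]
    (1,3)@(3, 7): e=[-12,28,0] → ·  [on edge]
    (4,3)@(9, 7): e=[0,-8,24] → ·  [on edge]
    (2,4)@(5, 9): e=[-4,20,0] → ·  [on edge]
    (3,4)@(7, 9): e=[0,8,8] → #  [on edge]
    (4,4)@(9, 9): e=[4,-4,16] → ·
    (2,5)@(5, 11): e=[0,24,-8] → ·  [on edge]
    (3,5)@(7, 11): e=[4,12,0] → #  [on edge]
    (4,5)@(9, 11): e=[8,0,8] → ·  [on edge]
    (1,6)@(3, 13): e=[0,40,-24] → ·  [on edge]
    (4,6)@(9, 13): e=[12,4,0] → #  [on edge]
  covered (3 px):
    · · · · · · ·
    · · · · · · ·
    · · · · · · ·
    · · · · · · ·
    · · · # · · ·
    · · · # · · ·
    · · · · # · ·
T1:
  2·area = 32
  edge (8, 10)→(12, 2): d=(4,-8) top-left  bias=+0
  edge (12, 2)→(13, 8): d=(1,6) right/bottom  bias=-1
  edge (13, 8)→(8, 10): d=(-5,2) right/bottom  bias=-1
    (5,2)@(11, 5): e=[4,9,19] → #
    (6,2)@(13, 5): e=[20,-3,15] → ·
    (5,3)@(11, 7): e=[12,11,9] → #
    (6,3)@(13, 7): e=[28,-1,5] → ·
    (4,4)@(9, 9): e=[4,25,3] → #
    (5,4)@(11, 9): e=[20,13,-1] → ·
    (4,5)@(9, 11): e=[12,27,-7] → ·
  covered (3 px):
    · · · · · · ·
    · · · · · · ·
    · · · · · # ·
    · · · · · # ·
    · · · · # · ·
    · · · · · · ·
    · · · · · · ·

Result: "outside"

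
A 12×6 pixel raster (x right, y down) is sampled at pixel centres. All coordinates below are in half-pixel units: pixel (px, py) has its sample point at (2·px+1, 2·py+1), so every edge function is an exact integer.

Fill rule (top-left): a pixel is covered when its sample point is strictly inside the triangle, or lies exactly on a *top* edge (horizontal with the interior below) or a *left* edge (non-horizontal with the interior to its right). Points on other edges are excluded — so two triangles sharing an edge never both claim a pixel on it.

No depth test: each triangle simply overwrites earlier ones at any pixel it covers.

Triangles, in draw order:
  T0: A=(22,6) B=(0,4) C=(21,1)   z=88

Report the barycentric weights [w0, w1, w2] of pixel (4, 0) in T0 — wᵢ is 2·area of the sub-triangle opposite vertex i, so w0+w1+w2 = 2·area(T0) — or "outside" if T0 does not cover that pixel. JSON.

T0:
  2·area = 108
  edge (22, 6)→(0, 4): d=(-22,-2) top-left  bias=+0
  edge (0, 4)→(21, 1): d=(21,-3) top-left  bias=+0
  edge (21, 1)→(22, 6): d=(1,5) right/bottom  bias=-1
    (10,0)@(21, 1): e=[108,0,0] → ·  [on edge]
    (3,1)@(7, 3): e=[36,0,72] → #  [on edge]
    (4,1)@(9, 3): e=[40,6,62] → #
    (5,1)@(11, 3): e=[44,12,52] → #
    (6,1)@(13, 3): e=[48,18,42] → #
    (7,1)@(15, 3): e=[52,24,32] → #
    (8,1)@(17, 3): e=[56,30,22] → #
    (9,1)@(19, 3): e=[60,36,12] → #
    (10,1)@(21, 3): e=[64,42,2] → #
    (11,1)@(23, 3): e=[68,48,-8] → ·
    (3,2)@(7, 5): e=[-8,42,74] → ·
    (4,2)@(9, 5): e=[-4,48,64] → ·
    (5,2)@(11, 5): e=[0,54,54] → #  [on edge]
    (11,5)@(23, 11): e=[-108,216,0] → ·  [on edge]
  covered (14 px):
    · · · · · · · · · · · ·
    · · · # # # # # # # # ·
    · · · · · # # # # # # ·
    · · · · · · · · · · · ·
    · · · · · · · · · · · ·
    · · · · · · · · · · · ·

Final: "outside"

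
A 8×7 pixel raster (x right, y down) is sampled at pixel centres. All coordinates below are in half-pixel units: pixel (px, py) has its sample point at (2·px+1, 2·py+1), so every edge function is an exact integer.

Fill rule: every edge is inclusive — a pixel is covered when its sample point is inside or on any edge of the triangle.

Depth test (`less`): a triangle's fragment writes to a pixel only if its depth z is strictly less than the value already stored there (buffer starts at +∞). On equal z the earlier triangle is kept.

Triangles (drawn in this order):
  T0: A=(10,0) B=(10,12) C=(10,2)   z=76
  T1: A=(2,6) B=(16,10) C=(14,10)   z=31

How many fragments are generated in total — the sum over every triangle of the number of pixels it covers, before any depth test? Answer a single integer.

T0:
  degenerate (2·area = 0) — covers nothing
T1:
  2·area = 8
  edge (2, 6)→(16, 10): d=(14,4) inclusive
  edge (16, 10)→(14, 10): d=(-2,0) inclusive
  edge (14, 10)→(2, 6): d=(-12,-4) inclusive
    (2,3)@(5, 7): e=[2,6,0] → #  [on edge]
    (3,3)@(7, 7): e=[-6,6,8] → ·
    (2,4)@(5, 9): e=[30,2,-24] → ·
    (5,4)@(11, 9): e=[6,2,0] → #  [on edge]
    (6,4)@(13, 9): e=[-2,2,8] → ·
    (5,5)@(11, 11): e=[34,-2,-24] → ·
  covered (2 px):
    · · · · · · · ·
    · · · · · · · ·
    · · · · · · · ·
    · · # · · · · ·
    · · · · · # · ·
    · · · · · · · ·
    · · · · · · · ·

Final: 2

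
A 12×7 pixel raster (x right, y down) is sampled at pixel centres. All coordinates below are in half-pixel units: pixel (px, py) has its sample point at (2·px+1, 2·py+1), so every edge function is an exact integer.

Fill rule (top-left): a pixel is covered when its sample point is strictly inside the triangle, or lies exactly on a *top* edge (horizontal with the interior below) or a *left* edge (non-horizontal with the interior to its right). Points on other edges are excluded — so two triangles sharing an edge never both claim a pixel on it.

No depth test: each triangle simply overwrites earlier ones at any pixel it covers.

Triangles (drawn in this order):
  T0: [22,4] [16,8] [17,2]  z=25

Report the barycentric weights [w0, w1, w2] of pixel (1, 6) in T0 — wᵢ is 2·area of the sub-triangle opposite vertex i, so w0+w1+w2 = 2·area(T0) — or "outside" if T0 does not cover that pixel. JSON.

T0:
  2·area = 32
  edge (22, 4)→(16, 8): d=(-6,4) right/bottom  bias=-1
  edge (16, 8)→(17, 2): d=(1,-6) top-left  bias=+0
  edge (17, 2)→(22, 4): d=(5,2) right/bottom  bias=-1
    (8,1)@(17, 3): e=[26,1,5] → #
    (9,1)@(19, 3): e=[18,13,1] → #
    (10,1)@(21, 3): e=[10,25,-3] → ·
    (8,2)@(17, 5): e=[14,3,15] → #
    (10,2)@(21, 5): e=[-2,27,7] → ·
    (8,3)@(17, 7): e=[2,5,25] → #
    (9,3)@(19, 7): e=[-6,17,21] → ·
    (8,4)@(17, 9): e=[-10,7,35] → ·
  covered (5 px):
    · · · · · · · · · · · ·
    · · · · · · · · # # · ·
    · · · · · · · · # # · ·
    · · · · · · · · # · · ·
    · · · · · · · · · · · ·
    · · · · · · · · · · · ·
    · · · · · · · · · · · ·

Answer: "outside"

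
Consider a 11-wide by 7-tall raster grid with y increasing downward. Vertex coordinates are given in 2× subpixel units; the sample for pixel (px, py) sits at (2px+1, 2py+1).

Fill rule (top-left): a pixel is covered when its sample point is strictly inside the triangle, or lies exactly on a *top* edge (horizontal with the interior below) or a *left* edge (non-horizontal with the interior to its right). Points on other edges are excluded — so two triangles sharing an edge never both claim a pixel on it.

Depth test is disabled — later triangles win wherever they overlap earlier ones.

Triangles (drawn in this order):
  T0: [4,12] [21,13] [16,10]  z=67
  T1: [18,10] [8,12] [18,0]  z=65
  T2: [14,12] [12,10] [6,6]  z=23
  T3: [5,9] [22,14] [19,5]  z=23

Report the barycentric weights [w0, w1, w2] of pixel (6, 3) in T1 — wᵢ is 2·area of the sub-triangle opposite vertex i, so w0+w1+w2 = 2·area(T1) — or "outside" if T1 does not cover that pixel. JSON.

T0:
  2·area = 46  (B↔C swapped to make it positive)
  edge (4, 12)→(16, 10): d=(12,-2) top-left  bias=+0
  edge (16, 10)→(21, 13): d=(5,3) right/bottom  bias=-1
  edge (21, 13)→(4, 12): d=(-17,-1) top-left  bias=+0
    (0,0)@(1, 1): e=[-138,0,184] → ·  [on edge]
    (5,3)@(11, 7): e=[-46,0,92] → ·  [on edge]
    (5,5)@(11, 11): e=[2,20,24] → #
    (6,5)@(13, 11): e=[6,14,26] → #
    (7,5)@(15, 11): e=[10,8,28] → #
    (8,5)@(17, 11): e=[14,2,30] → #
    (9,5)@(19, 11): e=[18,-4,32] → ·
    (5,6)@(11, 13): e=[26,30,-10] → ·
    (6,6)@(13, 13): e=[30,24,-8] → ·
    (7,6)@(15, 13): e=[34,18,-6] → ·
    (8,6)@(17, 13): e=[38,12,-4] → ·
    (10,6)@(21, 13): e=[46,0,0] → ·  [on edge]
  covered (4 px):
    · · · · · · · · · · ·
    · · · · · · · · · · ·
    · · · · · · · · · · ·
    · · · · · · · · · · ·
    · · · · · · · · · · ·
    · · · · · # # # # · ·
    · · · · · · · · · · ·
T1:
  2·area = 100
  edge (18, 10)→(8, 12): d=(-10,2) right/bottom  bias=-1
  edge (8, 12)→(18, 0): d=(10,-12) top-left  bias=+0
  edge (18, 0)→(18, 10): d=(0,10) right/bottom  bias=-1
    (8,1)@(17, 3): e=[72,18,10] → #
    (9,1)@(19, 3): e=[68,42,-10] → ·
    (7,2)@(15, 5): e=[56,14,30] → #
    (9,2)@(19, 5): e=[48,62,-10] → ·
    (6,3)@(13, 7): e=[40,10,50] → #
    (9,3)@(19, 7): e=[28,82,-10] → ·
    (5,4)@(11, 9): e=[24,6,70] → #
    (9,4)@(19, 9): e=[8,102,-10] → ·
    (4,5)@(9, 11): e=[8,2,90] → #
    (6,5)@(13, 11): e=[0,50,50] → ·  [on edge]
    (7,5)@(15, 11): e=[-4,74,30] → ·
    (8,5)@(17, 11): e=[-8,98,10] → ·
    (1,6)@(3, 13): e=[0,-50,150] → ·  [on edge]
  covered (12 px):
    · · · · · · · · · · ·
    · · · · · · · · # · ·
    · · · · · · · # # · ·
    · · · · · · # # # · ·
    · · · · · # # # # · ·
    · · · · # # · · · · ·
    · · · · · · · · · · ·
T2:
  2·area = 4  (B↔C swapped to make it positive)
  edge (14, 12)→(6, 6): d=(-8,-6) top-left  bias=+0
  edge (6, 6)→(12, 10): d=(6,4) right/bottom  bias=-1
  edge (12, 10)→(14, 12): d=(2,2) right/bottom  bias=-1
    (1,0)@(3, 1): e=[22,-18,0] → ·  [on edge]
    (2,1)@(5, 3): e=[18,-14,0] → ·  [on edge]
    (3,2)@(7, 5): e=[14,-10,0] → ·  [on edge]
    (4,3)@(9, 7): e=[10,-6,0] → ·  [on edge]
    (5,4)@(11, 9): e=[6,-2,0] → ·  [on edge]
    (6,5)@(13, 11): e=[2,2,0] → ·  [on edge]
    (7,6)@(15, 13): e=[-2,6,0] → ·  [on edge]
  covered (0 px):
    · · · · · · · · · · ·
    · · · · · · · · · · ·
    · · · · · · · · · · ·
    · · · · · · · · · · ·
    · · · · · · · · · · ·
    · · · · · · · · · · ·
    · · · · · · · · · · ·
T3:
  2·area = 138  (B↔C swapped to make it positive)
  edge (5, 9)→(19, 5): d=(14,-4) top-left  bias=+0
  edge (19, 5)→(22, 14): d=(3,9) right/bottom  bias=-1
  edge (22, 14)→(5, 9): d=(-17,-5) top-left  bias=+0
    (9,2)@(19, 5): e=[0,0,138] → ·  [on edge]
    (6,3)@(13, 7): e=[4,60,74] → #
    (7,3)@(15, 7): e=[12,42,84] → #
    (8,3)@(17, 7): e=[20,24,94] → #
    (9,3)@(19, 7): e=[28,6,104] → #
    (10,3)@(21, 7): e=[36,-12,114] → ·
    (2,4)@(5, 9): e=[0,138,0] → #  [on edge]
    (3,4)@(7, 9): e=[8,120,10] → #
    (4,4)@(9, 9): e=[16,102,20] → #
    (5,4)@(11, 9): e=[24,84,30] → #
    (10,4)@(21, 9): e=[64,-6,80] → ·
    (2,5)@(5, 11): e=[28,144,-34] → ·
    (10,5)@(21, 11): e=[92,0,46] → ·  [on edge]
  covered (18 px):
    · · · · · · · · · · ·
    · · · · · · · · · · ·
    · · · · · · · · · · ·
    · · · · · · # # # # ·
    · · # # # # # # # # ·
    · · · · · · # # # # ·
    · · · · · · · · · # #

Answer: [10,50,40]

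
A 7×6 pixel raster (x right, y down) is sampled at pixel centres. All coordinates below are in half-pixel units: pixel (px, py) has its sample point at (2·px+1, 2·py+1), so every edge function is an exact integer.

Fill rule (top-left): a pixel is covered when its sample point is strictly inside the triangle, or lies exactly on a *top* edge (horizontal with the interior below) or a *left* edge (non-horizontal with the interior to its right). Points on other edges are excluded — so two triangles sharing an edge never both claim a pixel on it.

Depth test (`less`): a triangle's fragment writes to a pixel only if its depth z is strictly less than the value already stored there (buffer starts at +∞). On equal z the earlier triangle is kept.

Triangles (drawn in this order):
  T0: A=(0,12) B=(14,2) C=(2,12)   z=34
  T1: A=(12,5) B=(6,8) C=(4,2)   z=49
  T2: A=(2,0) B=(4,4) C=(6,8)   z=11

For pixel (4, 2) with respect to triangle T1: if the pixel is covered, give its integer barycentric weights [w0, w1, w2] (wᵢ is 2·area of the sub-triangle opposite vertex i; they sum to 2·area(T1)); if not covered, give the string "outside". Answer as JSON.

T0:
  2·area = 20
  edge (0, 12)→(14, 2): d=(14,-10) top-left  bias=+0
  edge (14, 2)→(2, 12): d=(-12,10) right/bottom  bias=-1
  edge (2, 12)→(0, 12): d=(-2,0) right/bottom  bias=-1
    (3,3)@(7, 7): e=[0,10,10] → #  [on edge]
    (4,3)@(9, 7): e=[20,-10,10] → ·
    (2,4)@(5, 9): e=[8,6,6] → #
    (3,4)@(7, 9): e=[28,-14,6] → ·
    (1,5)@(3, 11): e=[16,2,2] → #
    (2,5)@(5, 11): e=[36,-18,2] → ·
  covered (3 px):
    · · · · · · ·
    · · · · · · ·
    · · · · · · ·
    · · · # · · ·
    · · # · · · ·
    · # · · · · ·
T1:
  2·area = 42
  edge (12, 5)→(6, 8): d=(-6,3) right/bottom  bias=-1
  edge (6, 8)→(4, 2): d=(-2,-6) top-left  bias=+0
  edge (4, 2)→(12, 5): d=(8,3) right/bottom  bias=-1
    (2,1)@(5, 3): e=[33,4,5] → #
    (3,1)@(7, 3): e=[27,16,-1] → ·
    (2,2)@(5, 5): e=[21,0,21] → #  [on edge]
    (3,2)@(7, 5): e=[15,12,15] → #
    (4,2)@(9, 5): e=[9,24,9] → #
    (5,2)@(11, 5): e=[3,36,3] → #
    (6,2)@(13, 5): e=[-3,48,-3] → ·
    (2,3)@(5, 7): e=[9,-4,37] → ·
    (3,3)@(7, 7): e=[3,8,31] → #
    (4,3)@(9, 7): e=[-3,20,25] → ·
    (5,3)@(11, 7): e=[-9,32,19] → ·
    (3,4)@(7, 9): e=[-9,4,47] → ·
    (3,5)@(7, 11): e=[-21,0,63] → ·  [on edge]
  covered (6 px):
    · · · · · · ·
    · · # · · · ·
    · · # # # # ·
    · · · # · · ·
    · · · · · · ·
    · · · · · · ·
T2:
  degenerate (2·area = 0) — covers nothing

Final: [24,9,9]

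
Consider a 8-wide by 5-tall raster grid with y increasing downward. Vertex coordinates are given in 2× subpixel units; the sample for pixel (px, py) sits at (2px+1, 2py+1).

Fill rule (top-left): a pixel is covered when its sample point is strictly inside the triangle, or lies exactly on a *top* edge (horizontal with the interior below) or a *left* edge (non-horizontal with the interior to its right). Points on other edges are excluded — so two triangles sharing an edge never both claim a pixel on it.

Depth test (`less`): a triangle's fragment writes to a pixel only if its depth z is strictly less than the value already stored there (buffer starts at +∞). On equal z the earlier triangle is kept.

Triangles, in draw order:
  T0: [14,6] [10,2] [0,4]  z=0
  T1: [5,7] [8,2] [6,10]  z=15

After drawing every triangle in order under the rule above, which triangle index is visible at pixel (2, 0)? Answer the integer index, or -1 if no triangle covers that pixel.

T0:
  2·area = 48  (B↔C swapped to make it positive)
  edge (14, 6)→(0, 4): d=(-14,-2) top-left  bias=+0
  edge (0, 4)→(10, 2): d=(10,-2) top-left  bias=+0
  edge (10, 2)→(14, 6): d=(4,4) right/bottom  bias=-1
    (4,0)@(9, 1): e=[60,-12,0] → ·  [on edge]
    (7,0)@(15, 1): e=[72,0,-24] → ·  [on edge]
    (2,1)@(5, 3): e=[24,0,24] → █  [on edge]
    (3,1)@(7, 3): e=[28,4,16] → █
    (4,1)@(9, 3): e=[32,8,8] → █
    (5,1)@(11, 3): e=[36,12,0] → ·  [on edge]
    (2,2)@(5, 5): e=[-4,20,32] → ·
    (3,2)@(7, 5): e=[0,24,24] → █  [on edge]
    (5,2)@(11, 5): e=[8,32,8] → █
    (6,2)@(13, 5): e=[12,36,0] → ·  [on edge]
    (3,3)@(7, 7): e=[-28,44,32] → ·
    (4,3)@(9, 7): e=[-24,48,24] → ·
    (7,3)@(15, 7): e=[-12,60,0] → ·  [on edge]
  covered (6 px):
    · · · · · · · ·
    · · █ █ █ · · ·
    · · · █ █ █ · ·
    · · · · · · · ·
    · · · · · · · ·
T1:
  2·area = 14
  edge (5, 7)→(8, 2): d=(3,-5) top-left  bias=+0
  edge (8, 2)→(6, 10): d=(-2,8) right/bottom  bias=-1
  edge (6, 10)→(5, 7): d=(-1,-3) top-left  bias=+0
    (1,0)@(3, 1): e=[-28,42,0] → ·  [on edge]
    (3,2)@(7, 5): e=[4,2,8] → █
    (4,2)@(9, 5): e=[14,-14,14] → ·
    (2,3)@(5, 7): e=[0,14,0] → █  [on edge]
    (3,3)@(7, 7): e=[10,-2,6] → ·
    (2,4)@(5, 9): e=[6,10,-2] → ·
  covered (2 px):
    · · · · · · · ·
    · · · · · · · ·
    · · · █ · · · ·
    · · █ · · · · ·
    · · · · · · · ·

Z-buffer (winner per pixel, '.' = empty):
  . . . . . . . .
  . . 0 0 0 . . .
  . . . 0 0 0 . .
  . . 1 . . . . .
  . . . . . . . .

Final: -1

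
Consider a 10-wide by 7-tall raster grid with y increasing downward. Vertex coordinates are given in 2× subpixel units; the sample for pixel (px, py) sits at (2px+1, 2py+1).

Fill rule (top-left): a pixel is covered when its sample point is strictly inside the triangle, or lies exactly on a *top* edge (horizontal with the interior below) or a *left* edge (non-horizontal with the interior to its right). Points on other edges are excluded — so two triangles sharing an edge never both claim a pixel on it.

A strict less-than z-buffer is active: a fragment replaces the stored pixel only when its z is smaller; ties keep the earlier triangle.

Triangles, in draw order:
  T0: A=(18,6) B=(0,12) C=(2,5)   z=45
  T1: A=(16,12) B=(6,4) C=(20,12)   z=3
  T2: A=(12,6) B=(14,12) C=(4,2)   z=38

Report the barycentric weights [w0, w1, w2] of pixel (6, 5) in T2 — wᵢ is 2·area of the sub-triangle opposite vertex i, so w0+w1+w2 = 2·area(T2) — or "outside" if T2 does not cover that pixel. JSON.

T0:
  2·area = 114
  edge (18, 6)→(0, 12): d=(-18,6) right/bottom  bias=-1
  edge (0, 12)→(2, 5): d=(2,-7) top-left  bias=+0
  edge (2, 5)→(18, 6): d=(16,1) right/bottom  bias=-1
    (1,3)@(3, 7): e=[72,11,31] → X
    (2,3)@(5, 7): e=[60,25,29] → X
    (3,3)@(7, 7): e=[48,39,27] → X
    (4,3)@(9, 7): e=[36,53,25] → X
    (5,3)@(11, 7): e=[24,67,23] → X
    (6,3)@(13, 7): e=[12,81,21] → X
    (7,3)@(15, 7): e=[0,95,19] → .  [on edge]
    (0,4)@(1, 9): e=[48,1,65] → X
    (4,4)@(9, 9): e=[0,57,57] → .  [on edge]
    (5,4)@(11, 9): e=[-12,71,55] → .
    (6,4)@(13, 9): e=[-24,85,53] → .
    (0,5)@(1, 11): e=[12,5,97] → X
    (1,5)@(3, 11): e=[0,19,95] → .  [on edge]
  covered (11 px):
    . . . . . . . . . .
    . . . . . . . . . .
    . . . . . . . . . .
    . X X X X X X . . .
    X X X X . . . . . .
    X . . . . . . . . .
    . . . . . . . . . .
T1:
  2·area = 32
  edge (16, 12)→(6, 4): d=(-10,-8) top-left  bias=+0
  edge (6, 4)→(20, 12): d=(14,8) right/bottom  bias=-1
  edge (20, 12)→(16, 12): d=(-4,0) right/bottom  bias=-1
    (5,3)@(11, 7): e=[10,2,20] → X
    (6,3)@(13, 7): e=[26,-14,20] → .
    (5,4)@(11, 9): e=[-10,30,12] → .
    (6,4)@(13, 9): e=[6,14,12] → X
    (7,4)@(15, 9): e=[22,-2,12] → .
    (6,5)@(13, 11): e=[-14,42,4] → .
    (7,5)@(15, 11): e=[2,26,4] → X
    (8,5)@(17, 11): e=[18,10,4] → X
    (9,5)@(19, 11): e=[34,-6,4] → .
    (7,6)@(15, 13): e=[-18,54,-4] → .
    (8,6)@(17, 13): e=[-2,38,-4] → .
  covered (4 px):
    . . . . . . . . . .
    . . . . . . . . . .
    . . . . . . . . . .
    . . . . . X . . . .
    . . . . . . X . . .
    . . . . . . . X X .
    . . . . . . . . . .
T2:
  2·area = 40
  edge (12, 6)→(14, 12): d=(2,6) right/bottom  bias=-1
  edge (14, 12)→(4, 2): d=(-10,-10) top-left  bias=+0
  edge (4, 2)→(12, 6): d=(8,4) right/bottom  bias=-1
    (1,0)@(3, 1): e=[44,0,-4] → .  [on edge]
    (2,1)@(5, 3): e=[36,0,4] → X  [on edge]
    (3,1)@(7, 3): e=[24,20,-4] → .
    (5,1)@(11, 3): e=[0,60,-20] → .  [on edge]
    (2,2)@(5, 5): e=[40,-20,20] → .
    (3,2)@(7, 5): e=[28,0,12] → X  [on edge]
    (4,2)@(9, 5): e=[16,20,4] → X
    (5,2)@(11, 5): e=[4,40,-4] → .
    (3,3)@(7, 7): e=[32,-20,28] → .
    (4,3)@(9, 7): e=[20,0,20] → X  [on edge]
    (5,3)@(11, 7): e=[8,20,12] → X
    (6,3)@(13, 7): e=[-4,40,4] → .
    (5,4)@(11, 9): e=[12,0,28] → X  [on edge]
    (6,4)@(13, 9): e=[0,20,20] → .  [on edge]
    (6,5)@(13, 11): e=[4,0,36] → X  [on edge]
    (7,6)@(15, 13): e=[-4,0,44] → .  [on edge]
  covered (7 px):
    . . . . . . . . . .
    . . X . . . . . . .
    . . . X X . . . . .
    . . . . X X . . . .
    . . . . . X . . . .
    . . . . . . X . . .
    . . . . . . . . . .

Answer: [0,36,4]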